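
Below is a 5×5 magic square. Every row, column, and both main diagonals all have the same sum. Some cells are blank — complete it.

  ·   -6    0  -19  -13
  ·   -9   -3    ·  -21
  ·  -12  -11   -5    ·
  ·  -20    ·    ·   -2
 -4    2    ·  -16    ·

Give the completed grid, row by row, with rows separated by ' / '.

-7 -6 0 -19 -13 / -15 -9 -3 3 -21 / -18 -12 -11 -5 1 / -1 -20 -14 -8 -2 / -4 2 -17 -16 -10

Column 2 is already complete: -6 + -9 + -12 + -20 + 2 = -45, so that is the magic constant.
Row 1: -6 + 0 + (-19) + (-13) + ? = -45, so (1,1) = -7.
From anti-diagonal, -45 − (-13 + (-11) + (-20) + (-4)) gives (2,4) = 3.
Row 2 must total -45; the given cells sum to -30, so (2,1) = -15.
Column 4 must total -45; the given cells sum to -37, so (4,4) = -8.
Main diagonal: -7 + (-9) + (-11) + (-8) + ? = -45, so (5,5) = -10.
Row 5 must total -45; the given cells sum to -28, so (5,3) = -17.
Column 3: 0 + (-3) + (-11) + (-17) + ? = -45, so (4,3) = -14.
Column 5 needs -45; the known cells sum to -46, so (3,5) = 1.
Using row 3: -12 + (-11) + (-5) + 1 + ? → (3,1) = -45 − (-27) = -18.
Row 4 must total -45; the given cells sum to -44, so (4,1) = -1.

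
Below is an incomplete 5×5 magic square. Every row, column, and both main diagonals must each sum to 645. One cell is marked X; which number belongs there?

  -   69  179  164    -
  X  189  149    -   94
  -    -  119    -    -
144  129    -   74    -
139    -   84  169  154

79

From row 5, 645 − (139 + 84 + 169 + 154) gives (5,2) = 99.
Column 2: 69 + 189 + 129 + 99 + ? = 645, so (3,2) = 159.
Using column 3: 179 + 149 + 119 + 84 + ? → (4,3) = 645 − 531 = 114.
Main diagonal needs 645; the known cells sum to 536, so (1,1) = 109.
The remaining cell in row 1 is (1,5) = 645 − 521 = 124.
Row 4: 144 + 129 + 114 + 74 + ? = 645, so (4,5) = 184.
The remaining cell in column 5 is (3,5) = 645 − 556 = 89.
Anti-diagonal must total 645; the given cells sum to 511, so (2,4) = 134.
Using row 2: 189 + 149 + 134 + 94 + ? → (2,1) = 645 − 566 = 79.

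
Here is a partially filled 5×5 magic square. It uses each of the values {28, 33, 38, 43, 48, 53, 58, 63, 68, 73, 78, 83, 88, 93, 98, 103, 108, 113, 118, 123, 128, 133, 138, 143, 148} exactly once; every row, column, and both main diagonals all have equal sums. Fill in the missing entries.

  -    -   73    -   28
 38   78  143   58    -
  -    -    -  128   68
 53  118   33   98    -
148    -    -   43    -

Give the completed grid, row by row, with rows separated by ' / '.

The 25 entries sum to 2200, so each line sums to 2200/5 = 440.
Row 2: 38 + 78 + 143 + 58 + ? = 440, so (2,5) = 123.
Using row 4: 53 + 118 + 33 + 98 + ? → (4,5) = 440 − 302 = 138.
From column 4, 440 − (58 + 128 + 98 + 43) gives (1,4) = 113.
Column 5 needs 440; the known cells sum to 357, so (5,5) = 83.
Using anti-diagonal: 28 + 58 + 118 + 148 + ? → (3,3) = 440 − 352 = 88.
The remaining cell in column 3 is (5,3) = 440 − 337 = 103.
Main diagonal must total 440; the given cells sum to 347, so (1,1) = 93.
From row 1, 440 − (93 + 73 + 113 + 28) gives (1,2) = 133.
The remaining cell in row 5 is (5,2) = 440 − 377 = 63.
Column 1: 93 + 38 + 53 + 148 + ? = 440, so (3,1) = 108.
Column 2 must total 440; the given cells sum to 392, so (3,2) = 48.

93 133 73 113 28 / 38 78 143 58 123 / 108 48 88 128 68 / 53 118 33 98 138 / 148 63 103 43 83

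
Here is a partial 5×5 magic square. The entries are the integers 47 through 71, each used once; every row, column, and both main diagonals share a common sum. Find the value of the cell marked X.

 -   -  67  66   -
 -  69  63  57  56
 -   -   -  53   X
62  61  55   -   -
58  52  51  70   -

The entries are 47 through 71, which sum to 1475, so each line sums to 1475/5 = 295.
Row 2: 69 + 63 + 57 + 56 + ? = 295, so (2,1) = 50.
Row 5 must total 295; the given cells sum to 231, so (5,5) = 64.
Column 3 needs 295; the known cells sum to 236, so (3,3) = 59.
Column 4: 66 + 57 + 53 + 70 + ? = 295, so (4,4) = 49.
From main diagonal, 295 − (69 + 59 + 49 + 64) gives (1,1) = 54.
Using anti-diagonal: 57 + 59 + 61 + 58 + ? → (1,5) = 295 − 235 = 60.
The remaining cell in row 1 is (1,2) = 295 − 247 = 48.
From row 4, 295 − (62 + 61 + 55 + 49) gives (4,5) = 68.
Using column 1: 54 + 50 + 62 + 58 + ? → (3,1) = 295 − 224 = 71.
From column 2, 295 − (48 + 69 + 61 + 52) gives (3,2) = 65.
Column 5 must total 295; the given cells sum to 248, so (3,5) = 47.

47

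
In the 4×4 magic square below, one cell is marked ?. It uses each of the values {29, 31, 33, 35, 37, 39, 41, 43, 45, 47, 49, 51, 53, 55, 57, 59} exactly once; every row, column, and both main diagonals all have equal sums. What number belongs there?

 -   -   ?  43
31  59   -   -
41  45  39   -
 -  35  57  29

47

The 16 entries sum to 704, so each line sums to 704/4 = 176.
From row 3, 176 − (41 + 45 + 39) gives (3,4) = 51.
From row 4, 176 − (35 + 57 + 29) gives (4,1) = 55.
Column 1: 31 + 41 + 55 + ? = 176, so (1,1) = 49.
Column 2: 59 + 45 + 35 + ? = 176, so (1,2) = 37.
Column 4 must total 176; the given cells sum to 123, so (2,4) = 53.
The remaining cell in anti-diagonal is (2,3) = 176 − 143 = 33.
Row 1 must total 176; the given cells sum to 129, so (1,3) = 47.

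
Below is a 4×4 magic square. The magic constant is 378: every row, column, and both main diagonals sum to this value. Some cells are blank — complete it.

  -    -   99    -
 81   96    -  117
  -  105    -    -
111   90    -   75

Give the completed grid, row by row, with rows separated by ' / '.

From row 2, 378 − (81 + 96 + 117) gives (2,3) = 84.
Row 4: 111 + 90 + 75 + ? = 378, so (4,3) = 102.
From column 2, 378 − (96 + 105 + 90) gives (1,2) = 87.
Using column 3: 99 + 84 + 102 + ? → (3,3) = 378 − 285 = 93.
Main diagonal needs 378; the known cells sum to 264, so (1,1) = 114.
Anti-diagonal: 84 + 105 + 111 + ? = 378, so (1,4) = 78.
Column 1 needs 378; the known cells sum to 306, so (3,1) = 72.
The remaining cell in column 4 is (3,4) = 378 − 270 = 108.

114 87 99 78 / 81 96 84 117 / 72 105 93 108 / 111 90 102 75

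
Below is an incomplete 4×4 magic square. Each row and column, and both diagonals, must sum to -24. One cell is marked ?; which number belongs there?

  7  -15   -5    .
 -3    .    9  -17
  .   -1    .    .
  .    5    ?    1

-9

Row 1 needs -24; the known cells sum to -13, so (1,4) = -11.
The remaining cell in row 2 is (2,2) = -24 − (-11) = -13.
Using column 4: -11 + (-17) + 1 + ? → (3,4) = -24 − (-27) = 3.
Main diagonal needs -24; the known cells sum to -5, so (3,3) = -19.
Anti-diagonal: -11 + 9 + (-1) + ? = -24, so (4,1) = -21.
Using row 3: -1 + (-19) + 3 + ? → (3,1) = -24 − (-17) = -7.
Row 4 needs -24; the known cells sum to -15, so (4,3) = -9.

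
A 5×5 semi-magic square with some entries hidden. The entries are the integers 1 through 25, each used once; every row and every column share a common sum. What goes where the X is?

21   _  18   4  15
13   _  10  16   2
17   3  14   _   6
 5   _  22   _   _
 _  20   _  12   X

23

The entries are 1 through 25, which sum to 325, so each line sums to 325/5 = 65.
Row 1 needs 65; the known cells sum to 58, so (1,2) = 7.
Row 2 must total 65; the given cells sum to 41, so (2,2) = 24.
Row 3 must total 65; the given cells sum to 40, so (3,4) = 25.
From column 1, 65 − (21 + 13 + 17 + 5) gives (5,1) = 9.
Using column 2: 7 + 24 + 3 + 20 + ? → (4,2) = 65 − 54 = 11.
Column 3 must total 65; the given cells sum to 64, so (5,3) = 1.
The remaining cell in column 4 is (4,4) = 65 − 57 = 8.
From row 4, 65 − (5 + 11 + 22 + 8) gives (4,5) = 19.
The remaining cell in row 5 is (5,5) = 65 − 42 = 23.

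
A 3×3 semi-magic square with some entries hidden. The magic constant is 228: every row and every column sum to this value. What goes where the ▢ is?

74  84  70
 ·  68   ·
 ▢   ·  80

72

Using column 2: 84 + 68 + ? → (3,2) = 228 − 152 = 76.
Column 3: 70 + 80 + ? = 228, so (2,3) = 78.
Using row 2: 68 + 78 + ? → (2,1) = 228 − 146 = 82.
Using row 3: 76 + 80 + ? → (3,1) = 228 − 156 = 72.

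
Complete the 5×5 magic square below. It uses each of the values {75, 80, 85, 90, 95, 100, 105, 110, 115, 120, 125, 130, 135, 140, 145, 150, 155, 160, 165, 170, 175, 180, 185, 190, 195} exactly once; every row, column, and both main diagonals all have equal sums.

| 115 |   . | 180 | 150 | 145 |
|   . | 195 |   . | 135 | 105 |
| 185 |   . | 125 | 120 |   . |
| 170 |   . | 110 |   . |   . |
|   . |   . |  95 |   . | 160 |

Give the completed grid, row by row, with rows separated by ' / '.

115 85 180 150 145 / 75 195 165 135 105 / 185 155 125 120 90 / 170 140 110 80 175 / 130 100 95 190 160

The 25 entries sum to 3375, so each line sums to 3375/5 = 675.
Row 1 needs 675; the known cells sum to 590, so (1,2) = 85.
From column 3, 675 − (180 + 125 + 110 + 95) gives (2,3) = 165.
Main diagonal must total 675; the given cells sum to 595, so (4,4) = 80.
The remaining cell in row 2 is (2,1) = 675 − 600 = 75.
Column 1: 115 + 75 + 185 + 170 + ? = 675, so (5,1) = 130.
From column 4, 675 − (150 + 135 + 120 + 80) gives (5,4) = 190.
From anti-diagonal, 675 − (145 + 135 + 125 + 130) gives (4,2) = 140.
Row 4: 170 + 140 + 110 + 80 + ? = 675, so (4,5) = 175.
Row 5 needs 675; the known cells sum to 575, so (5,2) = 100.
Column 2: 85 + 195 + 140 + 100 + ? = 675, so (3,2) = 155.
From column 5, 675 − (145 + 105 + 175 + 160) gives (3,5) = 90.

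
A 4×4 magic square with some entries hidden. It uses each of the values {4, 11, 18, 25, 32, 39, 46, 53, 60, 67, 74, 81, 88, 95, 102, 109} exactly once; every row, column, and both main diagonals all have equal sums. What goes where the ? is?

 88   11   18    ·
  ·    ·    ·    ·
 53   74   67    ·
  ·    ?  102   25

The 16 entries sum to 904, so each line sums to 904/4 = 226.
The remaining cell in row 1 is (1,4) = 226 − 117 = 109.
Row 3 must total 226; the given cells sum to 194, so (3,4) = 32.
Column 3 needs 226; the known cells sum to 187, so (2,3) = 39.
Using column 4: 109 + 32 + 25 + ? → (2,4) = 226 − 166 = 60.
Main diagonal must total 226; the given cells sum to 180, so (2,2) = 46.
Anti-diagonal must total 226; the given cells sum to 222, so (4,1) = 4.
Row 2: 46 + 39 + 60 + ? = 226, so (2,1) = 81.
Row 4 needs 226; the known cells sum to 131, so (4,2) = 95.

95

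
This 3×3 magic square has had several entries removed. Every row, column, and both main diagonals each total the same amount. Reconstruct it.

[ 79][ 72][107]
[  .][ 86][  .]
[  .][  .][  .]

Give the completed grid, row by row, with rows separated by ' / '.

Row 1 is already complete: 79 + 72 + 107 = 258, so that is the magic constant.
The remaining cell in column 2 is (3,2) = 258 − 158 = 100.
From main diagonal, 258 − (79 + 86) gives (3,3) = 93.
The remaining cell in anti-diagonal is (3,1) = 258 − 193 = 65.
From column 1, 258 − (79 + 65) gives (2,1) = 114.
Using column 3: 107 + 93 + ? → (2,3) = 258 − 200 = 58.

79 72 107 / 114 86 58 / 65 100 93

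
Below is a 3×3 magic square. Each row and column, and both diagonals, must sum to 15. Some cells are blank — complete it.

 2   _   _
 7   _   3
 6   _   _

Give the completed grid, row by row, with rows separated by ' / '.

2 9 4 / 7 5 3 / 6 1 8

Row 2: 7 + 3 + ? = 15, so (2,2) = 5.
Main diagonal needs 15; the known cells sum to 7, so (3,3) = 8.
Anti-diagonal: 5 + 6 + ? = 15, so (1,3) = 4.
Using row 1: 2 + 4 + ? → (1,2) = 15 − 6 = 9.
The remaining cell in row 3 is (3,2) = 15 − 14 = 1.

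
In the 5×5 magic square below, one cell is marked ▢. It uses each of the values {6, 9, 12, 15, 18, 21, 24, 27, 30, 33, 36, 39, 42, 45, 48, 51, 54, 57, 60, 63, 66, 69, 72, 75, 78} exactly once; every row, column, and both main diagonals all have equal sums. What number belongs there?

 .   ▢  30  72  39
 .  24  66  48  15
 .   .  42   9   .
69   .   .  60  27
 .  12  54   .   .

63

The 25 entries sum to 1050, so each line sums to 1050/5 = 210.
Row 2 must total 210; the given cells sum to 153, so (2,1) = 57.
Column 3: 30 + 66 + 42 + 54 + ? = 210, so (4,3) = 18.
Column 4 needs 210; the known cells sum to 189, so (5,4) = 21.
Row 4 must total 210; the given cells sum to 174, so (4,2) = 36.
Anti-diagonal: 39 + 48 + 42 + 36 + ? = 210, so (5,1) = 45.
Using row 5: 45 + 12 + 54 + 21 + ? → (5,5) = 210 − 132 = 78.
Using column 5: 39 + 15 + 27 + 78 + ? → (3,5) = 210 − 159 = 51.
The remaining cell in main diagonal is (1,1) = 210 − 204 = 6.
Row 1 needs 210; the known cells sum to 147, so (1,2) = 63.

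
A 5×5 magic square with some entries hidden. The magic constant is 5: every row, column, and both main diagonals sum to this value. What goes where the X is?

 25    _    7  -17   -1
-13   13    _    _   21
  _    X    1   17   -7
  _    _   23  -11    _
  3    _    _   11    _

-15

The remaining cell in row 1 is (1,2) = 5 − 14 = -9.
Using column 4: -17 + 17 + (-11) + 11 + ? → (2,4) = 5 − 0 = 5.
The remaining cell in main diagonal is (5,5) = 5 − 28 = -23.
Anti-diagonal: -1 + 5 + 1 + 3 + ? = 5, so (4,2) = -3.
Row 2 needs 5; the known cells sum to 26, so (2,3) = -21.
The remaining cell in column 3 is (5,3) = 5 − 10 = -5.
Column 5 needs 5; the known cells sum to -10, so (4,5) = 15.
Row 4 needs 5; the known cells sum to 24, so (4,1) = -19.
Row 5: 3 + (-5) + 11 + (-23) + ? = 5, so (5,2) = 19.
From column 1, 5 − (25 + (-13) + (-19) + 3) gives (3,1) = 9.
Column 2 must total 5; the given cells sum to 20, so (3,2) = -15.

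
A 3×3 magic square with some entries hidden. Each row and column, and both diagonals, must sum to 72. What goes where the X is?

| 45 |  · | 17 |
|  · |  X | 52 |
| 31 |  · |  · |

24

Row 1 must total 72; the given cells sum to 62, so (1,2) = 10.
Column 1 must total 72; the given cells sum to 76, so (2,1) = -4.
The remaining cell in column 3 is (3,3) = 72 − 69 = 3.
Using main diagonal: 45 + 3 + ? → (2,2) = 72 − 48 = 24.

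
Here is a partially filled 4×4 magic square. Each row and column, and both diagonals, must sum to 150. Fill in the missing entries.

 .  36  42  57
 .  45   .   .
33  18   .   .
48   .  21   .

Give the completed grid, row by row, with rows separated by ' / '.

Using row 1: 36 + 42 + 57 + ? → (1,1) = 150 − 135 = 15.
Column 1: 15 + 33 + 48 + ? = 150, so (2,1) = 54.
From column 2, 150 − (36 + 45 + 18) gives (4,2) = 51.
Anti-diagonal needs 150; the known cells sum to 123, so (2,3) = 27.
From row 2, 150 − (54 + 45 + 27) gives (2,4) = 24.
Row 4 must total 150; the given cells sum to 120, so (4,4) = 30.
Using column 3: 42 + 27 + 21 + ? → (3,3) = 150 − 90 = 60.
From column 4, 150 − (57 + 24 + 30) gives (3,4) = 39.

15 36 42 57 / 54 45 27 24 / 33 18 60 39 / 48 51 21 30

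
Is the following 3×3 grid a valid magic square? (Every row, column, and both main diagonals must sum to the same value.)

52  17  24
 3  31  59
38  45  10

Yes

Row 1: 52 + 17 + 24 = 93.
Row 2: 3 + 31 + 59 = 93.
Row 3: 38 + 45 + 10 = 93.
Column 1: 52 + 3 + 38 = 93.
Column 2: 17 + 31 + 45 = 93.
Column 3: 24 + 59 + 10 = 93.
Main diagonal: 52 + 31 + 10 = 93.
Anti-diagonal: 24 + 31 + 38 = 93.
All lines sum to 93.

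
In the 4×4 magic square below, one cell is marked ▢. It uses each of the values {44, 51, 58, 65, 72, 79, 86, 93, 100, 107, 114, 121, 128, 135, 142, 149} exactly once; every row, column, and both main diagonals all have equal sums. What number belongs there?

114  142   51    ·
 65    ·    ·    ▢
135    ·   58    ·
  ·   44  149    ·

The 16 entries sum to 1544, so each line sums to 1544/4 = 386.
Using row 1: 114 + 142 + 51 + ? → (1,4) = 386 − 307 = 79.
Using column 1: 114 + 65 + 135 + ? → (4,1) = 386 − 314 = 72.
The remaining cell in column 3 is (2,3) = 386 − 258 = 128.
Anti-diagonal must total 386; the given cells sum to 279, so (3,2) = 107.
Row 3: 135 + 107 + 58 + ? = 386, so (3,4) = 86.
Row 4 needs 386; the known cells sum to 265, so (4,4) = 121.
Column 2 must total 386; the given cells sum to 293, so (2,2) = 93.
From column 4, 386 − (79 + 86 + 121) gives (2,4) = 100.

100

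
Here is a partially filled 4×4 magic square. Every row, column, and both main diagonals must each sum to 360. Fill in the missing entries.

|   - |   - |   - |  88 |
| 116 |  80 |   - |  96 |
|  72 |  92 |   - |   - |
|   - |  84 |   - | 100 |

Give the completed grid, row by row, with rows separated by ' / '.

The remaining cell in row 2 is (2,3) = 360 − 292 = 68.
Column 2: 80 + 92 + 84 + ? = 360, so (1,2) = 104.
Column 4 must total 360; the given cells sum to 284, so (3,4) = 76.
Anti-diagonal: 88 + 68 + 92 + ? = 360, so (4,1) = 112.
Row 3 needs 360; the known cells sum to 240, so (3,3) = 120.
Row 4 must total 360; the given cells sum to 296, so (4,3) = 64.
Using column 1: 116 + 72 + 112 + ? → (1,1) = 360 − 300 = 60.
From column 3, 360 − (68 + 120 + 64) gives (1,3) = 108.

60 104 108 88 / 116 80 68 96 / 72 92 120 76 / 112 84 64 100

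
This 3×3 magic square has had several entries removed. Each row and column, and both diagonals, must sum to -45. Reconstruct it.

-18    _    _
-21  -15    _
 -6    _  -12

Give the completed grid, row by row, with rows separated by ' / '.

The remaining cell in row 2 is (2,3) = -45 − (-36) = -9.
From row 3, -45 − (-6 + (-12)) gives (3,2) = -27.
Column 2 must total -45; the given cells sum to -42, so (1,2) = -3.
From column 3, -45 − (-9 + (-12)) gives (1,3) = -24.

-18 -3 -24 / -21 -15 -9 / -6 -27 -12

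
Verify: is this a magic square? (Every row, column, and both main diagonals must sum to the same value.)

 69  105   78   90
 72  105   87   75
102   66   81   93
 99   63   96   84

Row 1: 69 + 105 + 78 + 90 = 342.
Row 2: 72 + 105 + 87 + 75 = 339.
Row 3: 102 + 66 + 81 + 93 = 342.
Row 4: 99 + 63 + 96 + 84 = 342.
Column 1: 69 + 72 + 102 + 99 = 342.
Column 2: 105 + 105 + 66 + 63 = 339.
Column 3: 78 + 87 + 81 + 96 = 342.
Column 4: 90 + 75 + 93 + 84 = 342.
Main diagonal: 69 + 105 + 81 + 84 = 339.
Anti-diagonal: 90 + 87 + 66 + 99 = 342.

No — column 3 sums to 342 but row 2 sums to 339.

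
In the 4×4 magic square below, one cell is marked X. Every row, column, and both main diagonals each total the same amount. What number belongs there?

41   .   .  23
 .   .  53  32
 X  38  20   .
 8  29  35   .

Anti-diagonal is complete and sums to 122; that is the magic constant.
From row 4, 122 − (8 + 29 + 35) gives (4,4) = 50.
Using column 3: 53 + 20 + 35 + ? → (1,3) = 122 − 108 = 14.
Column 4: 23 + 32 + 50 + ? = 122, so (3,4) = 17.
Main diagonal must total 122; the given cells sum to 111, so (2,2) = 11.
Row 1: 41 + 14 + 23 + ? = 122, so (1,2) = 44.
Row 2: 11 + 53 + 32 + ? = 122, so (2,1) = 26.
Using row 3: 38 + 20 + 17 + ? → (3,1) = 122 − 75 = 47.

47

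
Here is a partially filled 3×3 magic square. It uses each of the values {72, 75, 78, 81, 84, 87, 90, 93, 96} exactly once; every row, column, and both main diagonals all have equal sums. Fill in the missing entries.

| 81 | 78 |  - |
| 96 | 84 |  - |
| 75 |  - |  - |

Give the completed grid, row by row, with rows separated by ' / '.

The 9 entries sum to 756, so each line sums to 756/3 = 252.
The remaining cell in row 1 is (1,3) = 252 − 159 = 93.
The remaining cell in row 2 is (2,3) = 252 − 180 = 72.
Column 2: 78 + 84 + ? = 252, so (3,2) = 90.
The remaining cell in column 3 is (3,3) = 252 − 165 = 87.

81 78 93 / 96 84 72 / 75 90 87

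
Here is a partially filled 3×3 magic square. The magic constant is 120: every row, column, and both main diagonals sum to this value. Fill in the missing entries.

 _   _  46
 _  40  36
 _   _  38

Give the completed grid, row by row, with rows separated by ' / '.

Row 2: 40 + 36 + ? = 120, so (2,1) = 44.
Main diagonal must total 120; the given cells sum to 78, so (1,1) = 42.
Using anti-diagonal: 46 + 40 + ? → (3,1) = 120 − 86 = 34.
Row 1: 42 + 46 + ? = 120, so (1,2) = 32.
Row 3: 34 + 38 + ? = 120, so (3,2) = 48.

42 32 46 / 44 40 36 / 34 48 38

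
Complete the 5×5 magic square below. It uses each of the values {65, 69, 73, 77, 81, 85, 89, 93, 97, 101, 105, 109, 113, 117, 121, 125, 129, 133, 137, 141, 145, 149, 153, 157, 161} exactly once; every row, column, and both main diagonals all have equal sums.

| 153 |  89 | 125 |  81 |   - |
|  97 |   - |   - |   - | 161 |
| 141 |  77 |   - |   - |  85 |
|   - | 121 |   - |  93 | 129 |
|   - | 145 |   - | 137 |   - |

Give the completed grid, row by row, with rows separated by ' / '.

The 25 entries sum to 2825, so each line sums to 2825/5 = 565.
Row 1: 153 + 89 + 125 + 81 + ? = 565, so (1,5) = 117.
The remaining cell in column 2 is (2,2) = 565 − 432 = 133.
Column 5: 117 + 161 + 85 + 129 + ? = 565, so (5,5) = 73.
Using main diagonal: 153 + 133 + 93 + 73 + ? → (3,3) = 565 − 452 = 113.
The remaining cell in row 3 is (3,4) = 565 − 416 = 149.
From column 4, 565 − (81 + 149 + 93 + 137) gives (2,4) = 105.
Anti-diagonal: 117 + 105 + 113 + 121 + ? = 565, so (5,1) = 109.
The remaining cell in row 2 is (2,3) = 565 − 496 = 69.
Row 5: 109 + 145 + 137 + 73 + ? = 565, so (5,3) = 101.
Column 1 must total 565; the given cells sum to 500, so (4,1) = 65.
From column 3, 565 − (125 + 69 + 113 + 101) gives (4,3) = 157.

153 89 125 81 117 / 97 133 69 105 161 / 141 77 113 149 85 / 65 121 157 93 129 / 109 145 101 137 73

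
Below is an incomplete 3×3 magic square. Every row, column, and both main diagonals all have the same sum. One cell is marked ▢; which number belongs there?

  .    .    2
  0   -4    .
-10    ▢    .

4

Anti-diagonal is complete and sums to -12; that is the magic constant.
Row 2 must total -12; the given cells sum to -4, so (2,3) = -8.
Using column 1: 0 + (-10) + ? → (1,1) = -12 − (-10) = -2.
Column 3 must total -12; the given cells sum to -6, so (3,3) = -6.
The remaining cell in row 1 is (1,2) = -12 − 0 = -12.
Using row 3: -10 + (-6) + ? → (3,2) = -12 − (-16) = 4.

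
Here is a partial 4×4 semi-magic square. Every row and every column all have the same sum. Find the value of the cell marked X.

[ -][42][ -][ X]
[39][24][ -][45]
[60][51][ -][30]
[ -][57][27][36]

Column 2 is complete and sums to 174; that is the magic constant.
Row 2 must total 174; the given cells sum to 108, so (2,3) = 66.
Row 3 needs 174; the known cells sum to 141, so (3,3) = 33.
Row 4 must total 174; the given cells sum to 120, so (4,1) = 54.
Column 1 must total 174; the given cells sum to 153, so (1,1) = 21.
Using column 3: 66 + 33 + 27 + ? → (1,3) = 174 − 126 = 48.
The remaining cell in column 4 is (1,4) = 174 − 111 = 63.

63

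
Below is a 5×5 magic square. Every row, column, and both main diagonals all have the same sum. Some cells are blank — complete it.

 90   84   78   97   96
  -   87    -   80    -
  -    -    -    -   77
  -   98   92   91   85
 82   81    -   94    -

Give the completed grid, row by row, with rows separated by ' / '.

90 84 78 97 96 / 93 87 86 80 99 / 101 95 89 83 77 / 79 98 92 91 85 / 82 81 100 94 88

Row 1 is already complete: 90 + 84 + 78 + 97 + 96 = 445, so that is the magic constant.
Row 4: 98 + 92 + 91 + 85 + ? = 445, so (4,1) = 79.
Column 2 needs 445; the known cells sum to 350, so (3,2) = 95.
The remaining cell in column 4 is (3,4) = 445 − 362 = 83.
Anti-diagonal must total 445; the given cells sum to 356, so (3,3) = 89.
From row 3, 445 − (95 + 89 + 83 + 77) gives (3,1) = 101.
Column 1 needs 445; the known cells sum to 352, so (2,1) = 93.
Using main diagonal: 90 + 87 + 89 + 91 + ? → (5,5) = 445 − 357 = 88.
Row 5 must total 445; the given cells sum to 345, so (5,3) = 100.
Column 3 needs 445; the known cells sum to 359, so (2,3) = 86.
Using column 5: 96 + 77 + 85 + 88 + ? → (2,5) = 445 − 346 = 99.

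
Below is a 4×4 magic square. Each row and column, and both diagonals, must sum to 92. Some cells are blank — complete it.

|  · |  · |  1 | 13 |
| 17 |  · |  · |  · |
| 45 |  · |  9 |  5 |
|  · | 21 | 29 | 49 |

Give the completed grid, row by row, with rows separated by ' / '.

37 41 1 13 / 17 -3 53 25 / 45 33 9 5 / -7 21 29 49

Row 3: 45 + 9 + 5 + ? = 92, so (3,2) = 33.
From row 4, 92 − (21 + 29 + 49) gives (4,1) = -7.
Column 1 must total 92; the given cells sum to 55, so (1,1) = 37.
The remaining cell in column 3 is (2,3) = 92 − 39 = 53.
Column 4 must total 92; the given cells sum to 67, so (2,4) = 25.
Main diagonal: 37 + 9 + 49 + ? = 92, so (2,2) = -3.
Row 1 must total 92; the given cells sum to 51, so (1,2) = 41.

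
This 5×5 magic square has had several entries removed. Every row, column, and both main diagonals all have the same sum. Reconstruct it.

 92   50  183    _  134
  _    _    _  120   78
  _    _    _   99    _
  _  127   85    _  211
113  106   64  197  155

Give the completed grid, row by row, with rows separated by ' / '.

92 50 183 176 134 / 71 204 162 120 78 / 190 148 141 99 57 / 169 127 85 43 211 / 113 106 64 197 155

Row 5 is already complete: 113 + 106 + 64 + 197 + 155 = 635, so that is the magic constant.
Row 1: 92 + 50 + 183 + 134 + ? = 635, so (1,4) = 176.
From column 4, 635 − (176 + 120 + 99 + 197) gives (4,4) = 43.
The remaining cell in column 5 is (3,5) = 635 − 578 = 57.
The remaining cell in anti-diagonal is (3,3) = 635 − 494 = 141.
Row 4 must total 635; the given cells sum to 466, so (4,1) = 169.
The remaining cell in column 3 is (2,3) = 635 − 473 = 162.
Main diagonal needs 635; the known cells sum to 431, so (2,2) = 204.
Row 2 needs 635; the known cells sum to 564, so (2,1) = 71.
From column 1, 635 − (92 + 71 + 169 + 113) gives (3,1) = 190.
The remaining cell in column 2 is (3,2) = 635 − 487 = 148.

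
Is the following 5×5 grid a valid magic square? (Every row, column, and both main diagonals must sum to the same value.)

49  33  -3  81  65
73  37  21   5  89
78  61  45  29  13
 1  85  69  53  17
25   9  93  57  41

Row 1: 49 + 33 + (-3) + 81 + 65 = 225.
Row 2: 73 + 37 + 21 + 5 + 89 = 225.
Row 3: 78 + 61 + 45 + 29 + 13 = 226.
Row 4: 1 + 85 + 69 + 53 + 17 = 225.
Row 5: 25 + 9 + 93 + 57 + 41 = 225.
Column 1: 49 + 73 + 78 + 1 + 25 = 226.
Column 2: 33 + 37 + 61 + 85 + 9 = 225.
Column 3: -3 + 21 + 45 + 69 + 93 = 225.
Column 4: 81 + 5 + 29 + 53 + 57 = 225.
Column 5: 65 + 89 + 13 + 17 + 41 = 225.
Main diagonal: 49 + 37 + 45 + 53 + 41 = 225.
Anti-diagonal: 65 + 5 + 45 + 85 + 25 = 225.

No — column 1 sums to 226 but main diagonal sums to 225.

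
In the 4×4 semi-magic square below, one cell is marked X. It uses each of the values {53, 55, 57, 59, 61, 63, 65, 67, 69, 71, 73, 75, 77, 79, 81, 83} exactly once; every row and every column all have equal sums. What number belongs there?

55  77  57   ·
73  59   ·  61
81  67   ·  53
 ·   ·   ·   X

75

The 16 entries sum to 1088, so each line sums to 1088/4 = 272.
From row 1, 272 − (55 + 77 + 57) gives (1,4) = 83.
The remaining cell in row 2 is (2,3) = 272 − 193 = 79.
The remaining cell in row 3 is (3,3) = 272 − 201 = 71.
Column 1: 55 + 73 + 81 + ? = 272, so (4,1) = 63.
Using column 2: 77 + 59 + 67 + ? → (4,2) = 272 − 203 = 69.
Column 3 needs 272; the known cells sum to 207, so (4,3) = 65.
Using column 4: 83 + 61 + 53 + ? → (4,4) = 272 − 197 = 75.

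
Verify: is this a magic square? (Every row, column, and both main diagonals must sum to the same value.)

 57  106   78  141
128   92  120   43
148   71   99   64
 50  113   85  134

Row 1: 57 + 106 + 78 + 141 = 382.
Row 2: 128 + 92 + 120 + 43 = 383.
Row 3: 148 + 71 + 99 + 64 = 382.
Row 4: 50 + 113 + 85 + 134 = 382.
Column 1: 57 + 128 + 148 + 50 = 383.
Column 2: 106 + 92 + 71 + 113 = 382.
Column 3: 78 + 120 + 99 + 85 = 382.
Column 4: 141 + 43 + 64 + 134 = 382.
Main diagonal: 57 + 92 + 99 + 134 = 382.
Anti-diagonal: 141 + 120 + 71 + 50 = 382.

No — anti-diagonal sums to 382 but row 2 sums to 383.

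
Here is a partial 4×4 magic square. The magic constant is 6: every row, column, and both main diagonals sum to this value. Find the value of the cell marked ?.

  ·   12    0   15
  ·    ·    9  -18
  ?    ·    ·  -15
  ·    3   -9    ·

21

Row 1 needs 6; the known cells sum to 27, so (1,1) = -21.
From column 3, 6 − (0 + 9 + (-9)) gives (3,3) = 6.
Column 4 must total 6; the given cells sum to -18, so (4,4) = 24.
Main diagonal must total 6; the given cells sum to 9, so (2,2) = -3.
The remaining cell in row 2 is (2,1) = 6 − (-12) = 18.
Row 4 must total 6; the given cells sum to 18, so (4,1) = -12.
Column 1: -21 + 18 + (-12) + ? = 6, so (3,1) = 21.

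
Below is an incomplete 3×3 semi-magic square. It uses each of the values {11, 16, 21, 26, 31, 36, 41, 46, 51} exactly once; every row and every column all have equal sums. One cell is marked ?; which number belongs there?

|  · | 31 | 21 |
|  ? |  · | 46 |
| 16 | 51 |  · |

The 9 entries sum to 279, so each line sums to 279/3 = 93.
The remaining cell in row 1 is (1,1) = 93 − 52 = 41.
Using row 3: 16 + 51 + ? → (3,3) = 93 − 67 = 26.
Column 1 needs 93; the known cells sum to 57, so (2,1) = 36.

36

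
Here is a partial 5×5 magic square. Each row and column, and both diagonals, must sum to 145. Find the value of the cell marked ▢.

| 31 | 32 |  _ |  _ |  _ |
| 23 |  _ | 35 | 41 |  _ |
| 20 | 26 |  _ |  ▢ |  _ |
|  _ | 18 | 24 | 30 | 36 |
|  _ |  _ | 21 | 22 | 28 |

From row 4, 145 − (18 + 24 + 30 + 36) gives (4,1) = 37.
Column 1 must total 145; the given cells sum to 111, so (5,1) = 34.
Row 5 must total 145; the given cells sum to 105, so (5,2) = 40.
Column 2 needs 145; the known cells sum to 116, so (2,2) = 29.
Using main diagonal: 31 + 29 + 30 + 28 + ? → (3,3) = 145 − 118 = 27.
Anti-diagonal must total 145; the given cells sum to 120, so (1,5) = 25.
Row 2 must total 145; the given cells sum to 128, so (2,5) = 17.
Column 3 must total 145; the given cells sum to 107, so (1,3) = 38.
The remaining cell in column 5 is (3,5) = 145 − 106 = 39.
Row 1: 31 + 32 + 38 + 25 + ? = 145, so (1,4) = 19.
Row 3 needs 145; the known cells sum to 112, so (3,4) = 33.

33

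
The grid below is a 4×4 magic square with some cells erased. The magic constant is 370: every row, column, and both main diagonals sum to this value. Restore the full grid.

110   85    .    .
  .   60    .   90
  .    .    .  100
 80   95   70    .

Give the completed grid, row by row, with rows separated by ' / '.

From row 4, 370 − (80 + 95 + 70) gives (4,4) = 125.
Using column 2: 85 + 60 + 95 + ? → (3,2) = 370 − 240 = 130.
Column 4 must total 370; the given cells sum to 315, so (1,4) = 55.
Main diagonal must total 370; the given cells sum to 295, so (3,3) = 75.
Using anti-diagonal: 55 + 130 + 80 + ? → (2,3) = 370 − 265 = 105.
Row 1: 110 + 85 + 55 + ? = 370, so (1,3) = 120.
The remaining cell in row 2 is (2,1) = 370 − 255 = 115.
Row 3: 130 + 75 + 100 + ? = 370, so (3,1) = 65.

110 85 120 55 / 115 60 105 90 / 65 130 75 100 / 80 95 70 125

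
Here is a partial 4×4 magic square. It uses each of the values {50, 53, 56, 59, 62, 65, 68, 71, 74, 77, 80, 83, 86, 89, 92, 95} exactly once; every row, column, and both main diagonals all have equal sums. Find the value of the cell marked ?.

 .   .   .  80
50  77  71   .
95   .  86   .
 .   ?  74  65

68

The 16 entries sum to 1160, so each line sums to 1160/4 = 290.
Using row 2: 50 + 77 + 71 + ? → (2,4) = 290 − 198 = 92.
Column 3: 71 + 86 + 74 + ? = 290, so (1,3) = 59.
The remaining cell in column 4 is (3,4) = 290 − 237 = 53.
Using main diagonal: 77 + 86 + 65 + ? → (1,1) = 290 − 228 = 62.
From row 1, 290 − (62 + 59 + 80) gives (1,2) = 89.
From row 3, 290 − (95 + 86 + 53) gives (3,2) = 56.
The remaining cell in column 1 is (4,1) = 290 − 207 = 83.
Column 2 must total 290; the given cells sum to 222, so (4,2) = 68.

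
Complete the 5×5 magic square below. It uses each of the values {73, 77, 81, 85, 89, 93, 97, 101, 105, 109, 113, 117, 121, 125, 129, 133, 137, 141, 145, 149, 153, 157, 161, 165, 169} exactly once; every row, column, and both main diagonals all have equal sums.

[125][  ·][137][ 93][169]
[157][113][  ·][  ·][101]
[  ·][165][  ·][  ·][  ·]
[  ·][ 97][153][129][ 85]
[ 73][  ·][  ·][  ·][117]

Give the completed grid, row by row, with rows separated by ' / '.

The 25 entries sum to 3025, so each line sums to 3025/5 = 605.
Using row 1: 125 + 137 + 93 + 169 + ? → (1,2) = 605 − 524 = 81.
Row 4 must total 605; the given cells sum to 464, so (4,1) = 141.
Using column 1: 125 + 157 + 141 + 73 + ? → (3,1) = 605 − 496 = 109.
Using column 2: 81 + 113 + 165 + 97 + ? → (5,2) = 605 − 456 = 149.
Column 5: 169 + 101 + 85 + 117 + ? = 605, so (3,5) = 133.
The remaining cell in main diagonal is (3,3) = 605 − 484 = 121.
From anti-diagonal, 605 − (169 + 121 + 97 + 73) gives (2,4) = 145.
From row 2, 605 − (157 + 113 + 145 + 101) gives (2,3) = 89.
Row 3 must total 605; the given cells sum to 528, so (3,4) = 77.
Column 3 needs 605; the known cells sum to 500, so (5,3) = 105.
Column 4 needs 605; the known cells sum to 444, so (5,4) = 161.

125 81 137 93 169 / 157 113 89 145 101 / 109 165 121 77 133 / 141 97 153 129 85 / 73 149 105 161 117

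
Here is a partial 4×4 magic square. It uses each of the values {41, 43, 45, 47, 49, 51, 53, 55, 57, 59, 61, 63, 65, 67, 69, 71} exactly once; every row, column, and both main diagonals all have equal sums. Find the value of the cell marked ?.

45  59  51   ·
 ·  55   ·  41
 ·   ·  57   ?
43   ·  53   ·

The 16 entries sum to 896, so each line sums to 896/4 = 224.
Row 1 must total 224; the given cells sum to 155, so (1,4) = 69.
Using column 3: 51 + 57 + 53 + ? → (2,3) = 224 − 161 = 63.
Using main diagonal: 45 + 55 + 57 + ? → (4,4) = 224 − 157 = 67.
From anti-diagonal, 224 − (69 + 63 + 43) gives (3,2) = 49.
The remaining cell in row 2 is (2,1) = 224 − 159 = 65.
The remaining cell in row 4 is (4,2) = 224 − 163 = 61.
Column 1: 45 + 65 + 43 + ? = 224, so (3,1) = 71.
Column 4 must total 224; the given cells sum to 177, so (3,4) = 47.

47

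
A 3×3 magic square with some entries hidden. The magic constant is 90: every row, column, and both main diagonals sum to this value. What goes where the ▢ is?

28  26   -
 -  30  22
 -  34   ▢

Row 1 must total 90; the given cells sum to 54, so (1,3) = 36.
Using row 2: 30 + 22 + ? → (2,1) = 90 − 52 = 38.
Using column 1: 28 + 38 + ? → (3,1) = 90 − 66 = 24.
Using column 3: 36 + 22 + ? → (3,3) = 90 − 58 = 32.

32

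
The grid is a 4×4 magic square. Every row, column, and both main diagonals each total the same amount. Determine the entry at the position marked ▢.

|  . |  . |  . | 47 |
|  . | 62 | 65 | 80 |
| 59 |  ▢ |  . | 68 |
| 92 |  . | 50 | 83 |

74

Column 4 is complete and sums to 278; that is the magic constant.
Row 2 needs 278; the known cells sum to 207, so (2,1) = 71.
The remaining cell in row 4 is (4,2) = 278 − 225 = 53.
Using column 1: 71 + 59 + 92 + ? → (1,1) = 278 − 222 = 56.
Main diagonal: 56 + 62 + 83 + ? = 278, so (3,3) = 77.
Anti-diagonal: 47 + 65 + 92 + ? = 278, so (3,2) = 74.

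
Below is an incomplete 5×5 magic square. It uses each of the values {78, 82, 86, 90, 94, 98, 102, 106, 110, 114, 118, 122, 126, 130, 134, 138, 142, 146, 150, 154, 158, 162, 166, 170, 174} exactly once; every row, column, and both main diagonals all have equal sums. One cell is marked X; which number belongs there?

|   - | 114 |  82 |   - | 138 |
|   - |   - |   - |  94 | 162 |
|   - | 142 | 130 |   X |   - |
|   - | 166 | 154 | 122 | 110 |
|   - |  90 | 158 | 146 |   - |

98

The 25 entries sum to 3150, so each line sums to 3150/5 = 630.
Row 4 must total 630; the given cells sum to 552, so (4,1) = 78.
Using column 2: 114 + 142 + 166 + 90 + ? → (2,2) = 630 − 512 = 118.
Using column 3: 82 + 130 + 154 + 158 + ? → (2,3) = 630 − 524 = 106.
Anti-diagonal must total 630; the given cells sum to 528, so (5,1) = 102.
Row 2: 118 + 106 + 94 + 162 + ? = 630, so (2,1) = 150.
The remaining cell in row 5 is (5,5) = 630 − 496 = 134.
Column 5: 138 + 162 + 110 + 134 + ? = 630, so (3,5) = 86.
Main diagonal needs 630; the known cells sum to 504, so (1,1) = 126.
From row 1, 630 − (126 + 114 + 82 + 138) gives (1,4) = 170.
From column 1, 630 − (126 + 150 + 78 + 102) gives (3,1) = 174.
Column 4: 170 + 94 + 122 + 146 + ? = 630, so (3,4) = 98.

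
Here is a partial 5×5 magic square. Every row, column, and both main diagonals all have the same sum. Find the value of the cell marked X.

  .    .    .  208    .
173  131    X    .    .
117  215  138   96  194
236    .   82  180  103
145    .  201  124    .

229

Row 3 is complete and sums to 760; that is the magic constant.
Using row 4: 236 + 82 + 180 + 103 + ? → (4,2) = 760 − 601 = 159.
From column 1, 760 − (173 + 117 + 236 + 145) gives (1,1) = 89.
From column 4, 760 − (208 + 96 + 180 + 124) gives (2,4) = 152.
From main diagonal, 760 − (89 + 131 + 138 + 180) gives (5,5) = 222.
The remaining cell in anti-diagonal is (1,5) = 760 − 594 = 166.
Row 5: 145 + 201 + 124 + 222 + ? = 760, so (5,2) = 68.
Column 2: 131 + 215 + 159 + 68 + ? = 760, so (1,2) = 187.
From column 5, 760 − (166 + 194 + 103 + 222) gives (2,5) = 75.
Using row 1: 89 + 187 + 208 + 166 + ? → (1,3) = 760 − 650 = 110.
Row 2 needs 760; the known cells sum to 531, so (2,3) = 229.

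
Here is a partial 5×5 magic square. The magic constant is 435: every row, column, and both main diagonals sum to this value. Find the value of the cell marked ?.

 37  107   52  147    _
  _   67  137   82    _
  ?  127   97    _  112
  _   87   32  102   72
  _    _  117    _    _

Row 1 must total 435; the given cells sum to 343, so (1,5) = 92.
Row 4: 87 + 32 + 102 + 72 + ? = 435, so (4,1) = 142.
From column 2, 435 − (107 + 67 + 127 + 87) gives (5,2) = 47.
The remaining cell in main diagonal is (5,5) = 435 − 303 = 132.
Anti-diagonal must total 435; the given cells sum to 358, so (5,1) = 77.
Row 5 must total 435; the given cells sum to 373, so (5,4) = 62.
Using column 4: 147 + 82 + 102 + 62 + ? → (3,4) = 435 − 393 = 42.
Column 5 needs 435; the known cells sum to 408, so (2,5) = 27.
The remaining cell in row 2 is (2,1) = 435 − 313 = 122.
From row 3, 435 − (127 + 97 + 42 + 112) gives (3,1) = 57.

57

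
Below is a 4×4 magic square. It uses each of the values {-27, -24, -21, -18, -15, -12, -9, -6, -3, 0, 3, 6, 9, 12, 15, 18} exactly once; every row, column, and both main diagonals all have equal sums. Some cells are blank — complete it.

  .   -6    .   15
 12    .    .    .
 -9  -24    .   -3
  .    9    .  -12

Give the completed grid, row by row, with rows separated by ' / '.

The 16 entries sum to -72, so each line sums to -72/4 = -18.
From row 3, -18 − (-9 + (-24) + (-3)) gives (3,3) = 18.
Column 2 needs -18; the known cells sum to -21, so (2,2) = 3.
Column 4: 15 + (-3) + (-12) + ? = -18, so (2,4) = -18.
Main diagonal needs -18; the known cells sum to 9, so (1,1) = -27.
Row 1 needs -18; the known cells sum to -18, so (1,3) = 0.
Using row 2: 12 + 3 + (-18) + ? → (2,3) = -18 − (-3) = -15.
Column 1 needs -18; the known cells sum to -24, so (4,1) = 6.
Column 3 must total -18; the given cells sum to 3, so (4,3) = -21.

-27 -6 0 15 / 12 3 -15 -18 / -9 -24 18 -3 / 6 9 -21 -12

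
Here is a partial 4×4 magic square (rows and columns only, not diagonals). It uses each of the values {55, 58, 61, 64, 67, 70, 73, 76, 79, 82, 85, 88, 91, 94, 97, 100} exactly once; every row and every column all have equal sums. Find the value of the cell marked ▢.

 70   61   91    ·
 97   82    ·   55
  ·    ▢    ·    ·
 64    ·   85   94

100

The 16 entries sum to 1240, so each line sums to 1240/4 = 310.
Using row 1: 70 + 61 + 91 + ? → (1,4) = 310 − 222 = 88.
Using row 2: 97 + 82 + 55 + ? → (2,3) = 310 − 234 = 76.
Using row 4: 64 + 85 + 94 + ? → (4,2) = 310 − 243 = 67.
The remaining cell in column 1 is (3,1) = 310 − 231 = 79.
Column 2: 61 + 82 + 67 + ? = 310, so (3,2) = 100.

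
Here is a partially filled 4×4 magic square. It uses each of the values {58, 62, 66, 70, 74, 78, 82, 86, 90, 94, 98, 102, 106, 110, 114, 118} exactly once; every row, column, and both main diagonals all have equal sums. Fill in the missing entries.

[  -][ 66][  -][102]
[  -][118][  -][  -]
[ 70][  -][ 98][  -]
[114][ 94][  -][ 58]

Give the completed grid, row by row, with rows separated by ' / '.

78 66 106 102 / 90 118 62 82 / 70 74 98 110 / 114 94 86 58

The 16 entries sum to 1408, so each line sums to 1408/4 = 352.
Row 4 needs 352; the known cells sum to 266, so (4,3) = 86.
The remaining cell in column 2 is (3,2) = 352 − 278 = 74.
Main diagonal needs 352; the known cells sum to 274, so (1,1) = 78.
Anti-diagonal: 102 + 74 + 114 + ? = 352, so (2,3) = 62.
Row 1 needs 352; the known cells sum to 246, so (1,3) = 106.
Row 3 needs 352; the known cells sum to 242, so (3,4) = 110.
From column 1, 352 − (78 + 70 + 114) gives (2,1) = 90.
Column 4 must total 352; the given cells sum to 270, so (2,4) = 82.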